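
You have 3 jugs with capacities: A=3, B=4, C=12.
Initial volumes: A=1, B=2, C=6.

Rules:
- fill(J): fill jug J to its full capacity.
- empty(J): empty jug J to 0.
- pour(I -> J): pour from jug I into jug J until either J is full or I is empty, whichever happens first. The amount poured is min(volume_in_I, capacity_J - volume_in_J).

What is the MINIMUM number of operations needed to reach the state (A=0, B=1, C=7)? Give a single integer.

Answer: 4

Derivation:
BFS from (A=1, B=2, C=6). One shortest path:
  1. empty(A) -> (A=0 B=2 C=6)
  2. pour(C -> B) -> (A=0 B=4 C=4)
  3. pour(B -> A) -> (A=3 B=1 C=4)
  4. pour(A -> C) -> (A=0 B=1 C=7)
Reached target in 4 moves.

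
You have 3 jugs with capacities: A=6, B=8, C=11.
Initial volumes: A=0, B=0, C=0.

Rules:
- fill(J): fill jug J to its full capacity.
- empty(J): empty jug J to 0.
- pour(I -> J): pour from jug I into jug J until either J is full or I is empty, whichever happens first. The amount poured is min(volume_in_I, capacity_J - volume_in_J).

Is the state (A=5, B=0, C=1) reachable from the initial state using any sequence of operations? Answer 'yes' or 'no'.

BFS from (A=0, B=0, C=0):
  1. fill(A) -> (A=6 B=0 C=0)
  2. pour(A -> B) -> (A=0 B=6 C=0)
  3. fill(A) -> (A=6 B=6 C=0)
  4. pour(A -> C) -> (A=0 B=6 C=6)
  5. pour(B -> C) -> (A=0 B=1 C=11)
  6. pour(C -> A) -> (A=6 B=1 C=5)
  7. empty(A) -> (A=0 B=1 C=5)
  8. pour(C -> A) -> (A=5 B=1 C=0)
  9. pour(B -> C) -> (A=5 B=0 C=1)
Target reached → yes.

Answer: yes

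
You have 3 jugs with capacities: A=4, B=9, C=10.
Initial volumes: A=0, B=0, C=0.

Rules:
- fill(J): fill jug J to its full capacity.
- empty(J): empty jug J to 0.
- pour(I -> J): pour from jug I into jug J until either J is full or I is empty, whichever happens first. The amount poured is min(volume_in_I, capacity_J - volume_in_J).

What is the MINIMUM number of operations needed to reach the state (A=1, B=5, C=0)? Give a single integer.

BFS from (A=0, B=0, C=0). One shortest path:
  1. fill(C) -> (A=0 B=0 C=10)
  2. pour(C -> B) -> (A=0 B=9 C=1)
  3. pour(B -> A) -> (A=4 B=5 C=1)
  4. empty(A) -> (A=0 B=5 C=1)
  5. pour(C -> A) -> (A=1 B=5 C=0)
Reached target in 5 moves.

Answer: 5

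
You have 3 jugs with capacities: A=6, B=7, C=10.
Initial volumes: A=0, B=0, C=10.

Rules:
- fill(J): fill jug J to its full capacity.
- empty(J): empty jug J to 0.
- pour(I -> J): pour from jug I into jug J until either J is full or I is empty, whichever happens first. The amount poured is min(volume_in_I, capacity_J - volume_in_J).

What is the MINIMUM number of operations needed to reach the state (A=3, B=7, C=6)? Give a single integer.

Answer: 5

Derivation:
BFS from (A=0, B=0, C=10). One shortest path:
  1. pour(C -> A) -> (A=6 B=0 C=4)
  2. pour(C -> B) -> (A=6 B=4 C=0)
  3. pour(A -> C) -> (A=0 B=4 C=6)
  4. fill(A) -> (A=6 B=4 C=6)
  5. pour(A -> B) -> (A=3 B=7 C=6)
Reached target in 5 moves.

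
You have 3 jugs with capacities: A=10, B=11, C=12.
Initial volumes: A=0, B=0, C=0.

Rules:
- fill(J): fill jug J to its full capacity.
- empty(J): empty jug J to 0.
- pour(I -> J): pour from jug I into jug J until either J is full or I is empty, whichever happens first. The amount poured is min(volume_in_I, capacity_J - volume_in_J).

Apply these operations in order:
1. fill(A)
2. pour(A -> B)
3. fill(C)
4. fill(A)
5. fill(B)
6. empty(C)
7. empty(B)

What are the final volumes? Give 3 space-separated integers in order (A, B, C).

Answer: 10 0 0

Derivation:
Step 1: fill(A) -> (A=10 B=0 C=0)
Step 2: pour(A -> B) -> (A=0 B=10 C=0)
Step 3: fill(C) -> (A=0 B=10 C=12)
Step 4: fill(A) -> (A=10 B=10 C=12)
Step 5: fill(B) -> (A=10 B=11 C=12)
Step 6: empty(C) -> (A=10 B=11 C=0)
Step 7: empty(B) -> (A=10 B=0 C=0)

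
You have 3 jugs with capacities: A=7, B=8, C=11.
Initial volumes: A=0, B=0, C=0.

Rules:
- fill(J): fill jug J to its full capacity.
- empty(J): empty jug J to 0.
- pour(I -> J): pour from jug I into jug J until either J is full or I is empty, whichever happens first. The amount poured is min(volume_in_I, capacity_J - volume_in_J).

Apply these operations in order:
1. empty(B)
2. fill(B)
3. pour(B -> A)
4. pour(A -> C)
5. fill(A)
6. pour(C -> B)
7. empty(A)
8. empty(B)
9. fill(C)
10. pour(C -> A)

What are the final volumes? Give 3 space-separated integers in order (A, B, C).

Answer: 7 0 4

Derivation:
Step 1: empty(B) -> (A=0 B=0 C=0)
Step 2: fill(B) -> (A=0 B=8 C=0)
Step 3: pour(B -> A) -> (A=7 B=1 C=0)
Step 4: pour(A -> C) -> (A=0 B=1 C=7)
Step 5: fill(A) -> (A=7 B=1 C=7)
Step 6: pour(C -> B) -> (A=7 B=8 C=0)
Step 7: empty(A) -> (A=0 B=8 C=0)
Step 8: empty(B) -> (A=0 B=0 C=0)
Step 9: fill(C) -> (A=0 B=0 C=11)
Step 10: pour(C -> A) -> (A=7 B=0 C=4)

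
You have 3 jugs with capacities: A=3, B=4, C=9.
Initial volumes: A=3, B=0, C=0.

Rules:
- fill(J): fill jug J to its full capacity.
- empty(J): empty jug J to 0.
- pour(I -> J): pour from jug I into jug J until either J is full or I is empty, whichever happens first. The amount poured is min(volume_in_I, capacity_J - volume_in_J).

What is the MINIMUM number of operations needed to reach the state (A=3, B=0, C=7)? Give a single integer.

BFS from (A=3, B=0, C=0). One shortest path:
  1. fill(B) -> (A=3 B=4 C=0)
  2. pour(A -> C) -> (A=0 B=4 C=3)
  3. fill(A) -> (A=3 B=4 C=3)
  4. pour(B -> C) -> (A=3 B=0 C=7)
Reached target in 4 moves.

Answer: 4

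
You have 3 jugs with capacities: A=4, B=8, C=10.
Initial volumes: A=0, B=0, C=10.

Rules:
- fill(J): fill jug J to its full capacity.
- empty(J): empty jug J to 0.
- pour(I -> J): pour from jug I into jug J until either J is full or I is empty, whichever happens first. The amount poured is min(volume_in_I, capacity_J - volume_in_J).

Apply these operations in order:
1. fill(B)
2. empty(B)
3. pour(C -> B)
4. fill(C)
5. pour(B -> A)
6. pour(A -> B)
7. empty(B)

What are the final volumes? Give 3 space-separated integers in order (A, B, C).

Step 1: fill(B) -> (A=0 B=8 C=10)
Step 2: empty(B) -> (A=0 B=0 C=10)
Step 3: pour(C -> B) -> (A=0 B=8 C=2)
Step 4: fill(C) -> (A=0 B=8 C=10)
Step 5: pour(B -> A) -> (A=4 B=4 C=10)
Step 6: pour(A -> B) -> (A=0 B=8 C=10)
Step 7: empty(B) -> (A=0 B=0 C=10)

Answer: 0 0 10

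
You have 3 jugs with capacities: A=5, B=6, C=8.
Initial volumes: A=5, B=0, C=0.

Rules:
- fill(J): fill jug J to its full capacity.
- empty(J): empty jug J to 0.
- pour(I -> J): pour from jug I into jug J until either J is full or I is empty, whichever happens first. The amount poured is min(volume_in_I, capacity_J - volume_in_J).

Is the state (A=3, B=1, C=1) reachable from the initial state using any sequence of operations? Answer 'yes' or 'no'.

Answer: no

Derivation:
BFS explored all 238 reachable states.
Reachable set includes: (0,0,0), (0,0,1), (0,0,2), (0,0,3), (0,0,4), (0,0,5), (0,0,6), (0,0,7), (0,0,8), (0,1,0), (0,1,1), (0,1,2) ...
Target (A=3, B=1, C=1) not in reachable set → no.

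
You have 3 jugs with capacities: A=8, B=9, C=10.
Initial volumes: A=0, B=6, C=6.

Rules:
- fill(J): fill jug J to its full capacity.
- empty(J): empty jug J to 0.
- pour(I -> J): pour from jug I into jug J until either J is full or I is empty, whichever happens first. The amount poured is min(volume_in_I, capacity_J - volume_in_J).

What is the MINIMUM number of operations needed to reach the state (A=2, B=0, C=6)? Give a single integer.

BFS from (A=0, B=6, C=6). One shortest path:
  1. fill(C) -> (A=0 B=6 C=10)
  2. pour(C -> A) -> (A=8 B=6 C=2)
  3. empty(A) -> (A=0 B=6 C=2)
  4. pour(C -> A) -> (A=2 B=6 C=0)
  5. pour(B -> C) -> (A=2 B=0 C=6)
Reached target in 5 moves.

Answer: 5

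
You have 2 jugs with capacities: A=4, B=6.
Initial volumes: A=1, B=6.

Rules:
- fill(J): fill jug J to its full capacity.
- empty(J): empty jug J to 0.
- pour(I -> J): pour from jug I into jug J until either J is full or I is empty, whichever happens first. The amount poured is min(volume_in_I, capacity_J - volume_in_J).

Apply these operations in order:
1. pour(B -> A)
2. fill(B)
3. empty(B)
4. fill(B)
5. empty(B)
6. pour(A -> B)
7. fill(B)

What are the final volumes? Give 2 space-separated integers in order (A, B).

Step 1: pour(B -> A) -> (A=4 B=3)
Step 2: fill(B) -> (A=4 B=6)
Step 3: empty(B) -> (A=4 B=0)
Step 4: fill(B) -> (A=4 B=6)
Step 5: empty(B) -> (A=4 B=0)
Step 6: pour(A -> B) -> (A=0 B=4)
Step 7: fill(B) -> (A=0 B=6)

Answer: 0 6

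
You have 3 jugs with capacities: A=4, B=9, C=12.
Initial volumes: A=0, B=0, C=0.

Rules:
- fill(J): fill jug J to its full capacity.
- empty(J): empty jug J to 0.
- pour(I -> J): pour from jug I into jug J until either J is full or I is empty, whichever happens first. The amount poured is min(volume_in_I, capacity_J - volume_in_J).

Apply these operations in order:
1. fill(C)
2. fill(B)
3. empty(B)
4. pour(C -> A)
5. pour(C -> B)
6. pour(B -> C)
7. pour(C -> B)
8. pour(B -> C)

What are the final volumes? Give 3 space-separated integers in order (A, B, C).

Step 1: fill(C) -> (A=0 B=0 C=12)
Step 2: fill(B) -> (A=0 B=9 C=12)
Step 3: empty(B) -> (A=0 B=0 C=12)
Step 4: pour(C -> A) -> (A=4 B=0 C=8)
Step 5: pour(C -> B) -> (A=4 B=8 C=0)
Step 6: pour(B -> C) -> (A=4 B=0 C=8)
Step 7: pour(C -> B) -> (A=4 B=8 C=0)
Step 8: pour(B -> C) -> (A=4 B=0 C=8)

Answer: 4 0 8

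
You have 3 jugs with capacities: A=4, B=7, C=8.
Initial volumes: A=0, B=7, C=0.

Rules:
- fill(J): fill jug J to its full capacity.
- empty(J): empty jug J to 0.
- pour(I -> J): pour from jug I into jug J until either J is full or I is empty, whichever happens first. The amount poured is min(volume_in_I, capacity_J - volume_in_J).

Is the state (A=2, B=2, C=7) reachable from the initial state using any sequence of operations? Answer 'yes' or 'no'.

Answer: no

Derivation:
BFS explored all 234 reachable states.
Reachable set includes: (0,0,0), (0,0,1), (0,0,2), (0,0,3), (0,0,4), (0,0,5), (0,0,6), (0,0,7), (0,0,8), (0,1,0), (0,1,1), (0,1,2) ...
Target (A=2, B=2, C=7) not in reachable set → no.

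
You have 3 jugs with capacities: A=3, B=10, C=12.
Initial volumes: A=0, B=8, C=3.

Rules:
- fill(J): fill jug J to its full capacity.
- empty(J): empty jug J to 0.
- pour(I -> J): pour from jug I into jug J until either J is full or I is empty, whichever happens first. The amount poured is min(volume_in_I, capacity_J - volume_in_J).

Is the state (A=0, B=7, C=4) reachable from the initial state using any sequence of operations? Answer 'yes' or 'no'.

BFS from (A=0, B=8, C=3):
  1. pour(C -> B) -> (A=0 B=10 C=1)
  2. pour(B -> A) -> (A=3 B=7 C=1)
  3. pour(A -> C) -> (A=0 B=7 C=4)
Target reached → yes.

Answer: yes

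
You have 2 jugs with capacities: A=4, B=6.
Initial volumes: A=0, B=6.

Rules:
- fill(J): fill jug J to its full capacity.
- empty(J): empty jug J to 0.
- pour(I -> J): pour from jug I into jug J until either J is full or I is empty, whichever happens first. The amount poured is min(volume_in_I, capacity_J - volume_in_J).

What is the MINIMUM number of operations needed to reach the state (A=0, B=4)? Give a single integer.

Answer: 3

Derivation:
BFS from (A=0, B=6). One shortest path:
  1. fill(A) -> (A=4 B=6)
  2. empty(B) -> (A=4 B=0)
  3. pour(A -> B) -> (A=0 B=4)
Reached target in 3 moves.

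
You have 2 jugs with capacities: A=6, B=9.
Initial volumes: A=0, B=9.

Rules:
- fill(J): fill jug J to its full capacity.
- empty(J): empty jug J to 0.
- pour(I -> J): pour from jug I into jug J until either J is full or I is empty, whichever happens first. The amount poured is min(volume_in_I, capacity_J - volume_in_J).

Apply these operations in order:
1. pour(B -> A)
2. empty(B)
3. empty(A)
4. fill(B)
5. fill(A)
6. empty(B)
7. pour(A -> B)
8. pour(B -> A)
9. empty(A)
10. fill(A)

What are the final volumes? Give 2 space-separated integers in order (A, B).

Answer: 6 0

Derivation:
Step 1: pour(B -> A) -> (A=6 B=3)
Step 2: empty(B) -> (A=6 B=0)
Step 3: empty(A) -> (A=0 B=0)
Step 4: fill(B) -> (A=0 B=9)
Step 5: fill(A) -> (A=6 B=9)
Step 6: empty(B) -> (A=6 B=0)
Step 7: pour(A -> B) -> (A=0 B=6)
Step 8: pour(B -> A) -> (A=6 B=0)
Step 9: empty(A) -> (A=0 B=0)
Step 10: fill(A) -> (A=6 B=0)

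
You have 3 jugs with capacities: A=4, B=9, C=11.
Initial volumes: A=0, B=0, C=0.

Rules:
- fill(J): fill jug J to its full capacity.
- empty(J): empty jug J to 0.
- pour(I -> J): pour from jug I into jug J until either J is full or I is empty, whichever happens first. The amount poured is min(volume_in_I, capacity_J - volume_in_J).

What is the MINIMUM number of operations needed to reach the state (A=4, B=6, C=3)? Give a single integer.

BFS from (A=0, B=0, C=0). One shortest path:
  1. fill(A) -> (A=4 B=0 C=0)
  2. fill(B) -> (A=4 B=9 C=0)
  3. pour(A -> C) -> (A=0 B=9 C=4)
  4. pour(B -> C) -> (A=0 B=2 C=11)
  5. pour(C -> A) -> (A=4 B=2 C=7)
  6. pour(A -> B) -> (A=0 B=6 C=7)
  7. pour(C -> A) -> (A=4 B=6 C=3)
Reached target in 7 moves.

Answer: 7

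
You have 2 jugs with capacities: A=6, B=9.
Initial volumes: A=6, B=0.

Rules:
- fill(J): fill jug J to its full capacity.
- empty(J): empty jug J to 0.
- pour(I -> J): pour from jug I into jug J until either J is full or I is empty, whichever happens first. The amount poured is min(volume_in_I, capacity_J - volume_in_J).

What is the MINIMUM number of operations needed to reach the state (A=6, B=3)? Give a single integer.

BFS from (A=6, B=0). One shortest path:
  1. empty(A) -> (A=0 B=0)
  2. fill(B) -> (A=0 B=9)
  3. pour(B -> A) -> (A=6 B=3)
Reached target in 3 moves.

Answer: 3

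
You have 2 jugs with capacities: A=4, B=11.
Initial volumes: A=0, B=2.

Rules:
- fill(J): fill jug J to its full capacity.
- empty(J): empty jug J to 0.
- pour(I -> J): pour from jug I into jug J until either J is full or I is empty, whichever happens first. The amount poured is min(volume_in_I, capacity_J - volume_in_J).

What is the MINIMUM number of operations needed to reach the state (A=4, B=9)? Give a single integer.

BFS from (A=0, B=2). One shortest path:
  1. pour(B -> A) -> (A=2 B=0)
  2. fill(B) -> (A=2 B=11)
  3. pour(B -> A) -> (A=4 B=9)
Reached target in 3 moves.

Answer: 3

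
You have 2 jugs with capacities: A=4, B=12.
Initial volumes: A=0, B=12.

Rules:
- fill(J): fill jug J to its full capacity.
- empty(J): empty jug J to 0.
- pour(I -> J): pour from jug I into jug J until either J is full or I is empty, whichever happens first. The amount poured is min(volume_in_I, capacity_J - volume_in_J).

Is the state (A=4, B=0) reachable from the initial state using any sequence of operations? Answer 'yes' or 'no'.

BFS from (A=0, B=12):
  1. fill(A) -> (A=4 B=12)
  2. empty(B) -> (A=4 B=0)
Target reached → yes.

Answer: yes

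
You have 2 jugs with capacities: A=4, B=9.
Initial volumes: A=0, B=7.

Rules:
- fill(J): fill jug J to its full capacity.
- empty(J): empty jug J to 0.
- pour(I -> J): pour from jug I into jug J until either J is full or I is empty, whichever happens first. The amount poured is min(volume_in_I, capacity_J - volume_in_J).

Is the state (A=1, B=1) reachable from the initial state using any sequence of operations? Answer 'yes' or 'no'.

Answer: no

Derivation:
BFS explored all 26 reachable states.
Reachable set includes: (0,0), (0,1), (0,2), (0,3), (0,4), (0,5), (0,6), (0,7), (0,8), (0,9), (1,0), (1,9) ...
Target (A=1, B=1) not in reachable set → no.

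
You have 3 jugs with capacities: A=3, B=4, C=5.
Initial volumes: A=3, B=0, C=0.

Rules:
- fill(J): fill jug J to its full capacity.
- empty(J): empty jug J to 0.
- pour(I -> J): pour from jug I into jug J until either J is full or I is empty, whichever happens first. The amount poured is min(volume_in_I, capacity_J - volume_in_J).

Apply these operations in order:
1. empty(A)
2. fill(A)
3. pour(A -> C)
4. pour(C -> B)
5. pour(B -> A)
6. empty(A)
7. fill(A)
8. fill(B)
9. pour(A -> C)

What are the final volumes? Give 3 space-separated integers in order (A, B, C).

Answer: 0 4 3

Derivation:
Step 1: empty(A) -> (A=0 B=0 C=0)
Step 2: fill(A) -> (A=3 B=0 C=0)
Step 3: pour(A -> C) -> (A=0 B=0 C=3)
Step 4: pour(C -> B) -> (A=0 B=3 C=0)
Step 5: pour(B -> A) -> (A=3 B=0 C=0)
Step 6: empty(A) -> (A=0 B=0 C=0)
Step 7: fill(A) -> (A=3 B=0 C=0)
Step 8: fill(B) -> (A=3 B=4 C=0)
Step 9: pour(A -> C) -> (A=0 B=4 C=3)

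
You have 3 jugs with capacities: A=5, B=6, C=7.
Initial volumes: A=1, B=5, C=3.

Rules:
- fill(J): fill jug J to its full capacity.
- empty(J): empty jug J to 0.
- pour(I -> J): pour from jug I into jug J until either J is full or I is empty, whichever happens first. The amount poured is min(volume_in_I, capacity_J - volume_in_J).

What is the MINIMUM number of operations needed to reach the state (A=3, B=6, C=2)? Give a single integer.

BFS from (A=1, B=5, C=3). One shortest path:
  1. empty(B) -> (A=1 B=0 C=3)
  2. pour(A -> B) -> (A=0 B=1 C=3)
  3. pour(C -> A) -> (A=3 B=1 C=0)
  4. fill(C) -> (A=3 B=1 C=7)
  5. pour(C -> B) -> (A=3 B=6 C=2)
Reached target in 5 moves.

Answer: 5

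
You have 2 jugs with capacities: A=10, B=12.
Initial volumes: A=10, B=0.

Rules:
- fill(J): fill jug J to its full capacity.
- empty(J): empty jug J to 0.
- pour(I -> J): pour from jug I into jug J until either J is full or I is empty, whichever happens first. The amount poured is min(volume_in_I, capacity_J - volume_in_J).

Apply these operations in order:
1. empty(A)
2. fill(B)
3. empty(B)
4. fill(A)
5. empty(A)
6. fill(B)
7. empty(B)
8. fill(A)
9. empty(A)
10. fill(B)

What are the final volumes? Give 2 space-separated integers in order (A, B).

Step 1: empty(A) -> (A=0 B=0)
Step 2: fill(B) -> (A=0 B=12)
Step 3: empty(B) -> (A=0 B=0)
Step 4: fill(A) -> (A=10 B=0)
Step 5: empty(A) -> (A=0 B=0)
Step 6: fill(B) -> (A=0 B=12)
Step 7: empty(B) -> (A=0 B=0)
Step 8: fill(A) -> (A=10 B=0)
Step 9: empty(A) -> (A=0 B=0)
Step 10: fill(B) -> (A=0 B=12)

Answer: 0 12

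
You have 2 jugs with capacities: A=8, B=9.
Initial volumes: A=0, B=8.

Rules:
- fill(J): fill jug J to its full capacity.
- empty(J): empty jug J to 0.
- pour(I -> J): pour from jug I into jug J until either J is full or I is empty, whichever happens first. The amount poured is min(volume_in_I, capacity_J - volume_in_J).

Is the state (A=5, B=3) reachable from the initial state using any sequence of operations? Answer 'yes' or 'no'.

BFS explored all 34 reachable states.
Reachable set includes: (0,0), (0,1), (0,2), (0,3), (0,4), (0,5), (0,6), (0,7), (0,8), (0,9), (1,0), (1,9) ...
Target (A=5, B=3) not in reachable set → no.

Answer: no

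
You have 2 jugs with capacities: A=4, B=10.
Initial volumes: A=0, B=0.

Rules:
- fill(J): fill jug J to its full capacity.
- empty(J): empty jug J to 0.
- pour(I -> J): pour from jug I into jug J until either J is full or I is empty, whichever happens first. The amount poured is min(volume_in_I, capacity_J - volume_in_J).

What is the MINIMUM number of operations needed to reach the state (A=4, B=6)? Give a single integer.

BFS from (A=0, B=0). One shortest path:
  1. fill(B) -> (A=0 B=10)
  2. pour(B -> A) -> (A=4 B=6)
Reached target in 2 moves.

Answer: 2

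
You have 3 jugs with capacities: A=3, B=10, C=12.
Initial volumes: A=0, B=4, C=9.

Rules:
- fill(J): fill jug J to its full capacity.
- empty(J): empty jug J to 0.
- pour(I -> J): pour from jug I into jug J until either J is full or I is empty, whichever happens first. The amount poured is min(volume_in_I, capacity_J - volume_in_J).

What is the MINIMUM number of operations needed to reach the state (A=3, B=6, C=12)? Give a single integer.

BFS from (A=0, B=4, C=9). One shortest path:
  1. empty(B) -> (A=0 B=0 C=9)
  2. pour(C -> A) -> (A=3 B=0 C=6)
  3. pour(C -> B) -> (A=3 B=6 C=0)
  4. fill(C) -> (A=3 B=6 C=12)
Reached target in 4 moves.

Answer: 4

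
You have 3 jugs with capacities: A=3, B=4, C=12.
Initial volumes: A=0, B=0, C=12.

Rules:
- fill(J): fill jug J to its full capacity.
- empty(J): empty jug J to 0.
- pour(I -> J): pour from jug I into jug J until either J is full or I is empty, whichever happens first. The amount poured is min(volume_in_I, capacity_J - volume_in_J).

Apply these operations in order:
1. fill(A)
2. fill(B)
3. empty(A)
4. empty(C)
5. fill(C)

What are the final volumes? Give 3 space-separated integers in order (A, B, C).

Answer: 0 4 12

Derivation:
Step 1: fill(A) -> (A=3 B=0 C=12)
Step 2: fill(B) -> (A=3 B=4 C=12)
Step 3: empty(A) -> (A=0 B=4 C=12)
Step 4: empty(C) -> (A=0 B=4 C=0)
Step 5: fill(C) -> (A=0 B=4 C=12)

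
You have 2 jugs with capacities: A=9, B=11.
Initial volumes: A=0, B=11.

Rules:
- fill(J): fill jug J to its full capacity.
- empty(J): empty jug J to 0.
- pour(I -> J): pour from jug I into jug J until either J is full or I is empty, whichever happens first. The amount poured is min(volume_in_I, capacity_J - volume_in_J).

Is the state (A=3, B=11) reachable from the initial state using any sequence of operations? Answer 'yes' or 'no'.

BFS from (A=0, B=11):
  1. fill(A) -> (A=9 B=11)
  2. empty(B) -> (A=9 B=0)
  3. pour(A -> B) -> (A=0 B=9)
  4. fill(A) -> (A=9 B=9)
  5. pour(A -> B) -> (A=7 B=11)
  6. empty(B) -> (A=7 B=0)
  7. pour(A -> B) -> (A=0 B=7)
  8. fill(A) -> (A=9 B=7)
  9. pour(A -> B) -> (A=5 B=11)
  10. empty(B) -> (A=5 B=0)
  11. pour(A -> B) -> (A=0 B=5)
  12. fill(A) -> (A=9 B=5)
  13. pour(A -> B) -> (A=3 B=11)
Target reached → yes.

Answer: yes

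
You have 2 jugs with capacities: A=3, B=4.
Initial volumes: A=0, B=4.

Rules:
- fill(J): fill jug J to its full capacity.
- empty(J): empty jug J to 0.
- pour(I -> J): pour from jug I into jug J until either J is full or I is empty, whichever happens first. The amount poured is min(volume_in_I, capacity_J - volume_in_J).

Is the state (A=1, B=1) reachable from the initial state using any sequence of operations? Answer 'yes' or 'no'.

BFS explored all 14 reachable states.
Reachable set includes: (0,0), (0,1), (0,2), (0,3), (0,4), (1,0), (1,4), (2,0), (2,4), (3,0), (3,1), (3,2) ...
Target (A=1, B=1) not in reachable set → no.

Answer: no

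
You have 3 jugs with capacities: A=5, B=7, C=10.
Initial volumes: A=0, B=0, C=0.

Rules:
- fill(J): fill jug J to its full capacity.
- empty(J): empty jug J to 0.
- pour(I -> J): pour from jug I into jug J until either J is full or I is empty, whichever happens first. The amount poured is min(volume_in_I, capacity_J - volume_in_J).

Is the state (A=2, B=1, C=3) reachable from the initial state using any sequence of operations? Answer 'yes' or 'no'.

BFS explored all 312 reachable states.
Reachable set includes: (0,0,0), (0,0,1), (0,0,2), (0,0,3), (0,0,4), (0,0,5), (0,0,6), (0,0,7), (0,0,8), (0,0,9), (0,0,10), (0,1,0) ...
Target (A=2, B=1, C=3) not in reachable set → no.

Answer: no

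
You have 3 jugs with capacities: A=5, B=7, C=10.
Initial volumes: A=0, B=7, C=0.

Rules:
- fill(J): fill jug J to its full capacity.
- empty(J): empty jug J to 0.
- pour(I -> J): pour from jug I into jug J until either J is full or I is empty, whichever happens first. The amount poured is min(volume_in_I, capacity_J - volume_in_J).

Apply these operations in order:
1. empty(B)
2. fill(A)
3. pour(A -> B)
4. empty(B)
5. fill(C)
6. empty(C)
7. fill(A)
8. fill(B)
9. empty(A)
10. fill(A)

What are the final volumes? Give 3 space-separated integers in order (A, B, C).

Step 1: empty(B) -> (A=0 B=0 C=0)
Step 2: fill(A) -> (A=5 B=0 C=0)
Step 3: pour(A -> B) -> (A=0 B=5 C=0)
Step 4: empty(B) -> (A=0 B=0 C=0)
Step 5: fill(C) -> (A=0 B=0 C=10)
Step 6: empty(C) -> (A=0 B=0 C=0)
Step 7: fill(A) -> (A=5 B=0 C=0)
Step 8: fill(B) -> (A=5 B=7 C=0)
Step 9: empty(A) -> (A=0 B=7 C=0)
Step 10: fill(A) -> (A=5 B=7 C=0)

Answer: 5 7 0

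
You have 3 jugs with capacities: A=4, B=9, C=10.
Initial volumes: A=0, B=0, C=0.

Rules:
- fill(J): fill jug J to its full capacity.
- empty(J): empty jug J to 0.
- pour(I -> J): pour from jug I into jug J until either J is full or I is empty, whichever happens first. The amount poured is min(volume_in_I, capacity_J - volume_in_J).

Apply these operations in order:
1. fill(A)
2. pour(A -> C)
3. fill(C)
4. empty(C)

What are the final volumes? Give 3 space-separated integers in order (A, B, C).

Answer: 0 0 0

Derivation:
Step 1: fill(A) -> (A=4 B=0 C=0)
Step 2: pour(A -> C) -> (A=0 B=0 C=4)
Step 3: fill(C) -> (A=0 B=0 C=10)
Step 4: empty(C) -> (A=0 B=0 C=0)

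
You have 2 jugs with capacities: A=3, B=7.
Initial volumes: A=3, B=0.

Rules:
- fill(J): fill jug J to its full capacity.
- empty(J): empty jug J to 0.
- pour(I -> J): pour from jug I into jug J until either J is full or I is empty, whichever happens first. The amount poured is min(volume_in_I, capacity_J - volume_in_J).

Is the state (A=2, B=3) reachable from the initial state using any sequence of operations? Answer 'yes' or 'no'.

BFS explored all 20 reachable states.
Reachable set includes: (0,0), (0,1), (0,2), (0,3), (0,4), (0,5), (0,6), (0,7), (1,0), (1,7), (2,0), (2,7) ...
Target (A=2, B=3) not in reachable set → no.

Answer: no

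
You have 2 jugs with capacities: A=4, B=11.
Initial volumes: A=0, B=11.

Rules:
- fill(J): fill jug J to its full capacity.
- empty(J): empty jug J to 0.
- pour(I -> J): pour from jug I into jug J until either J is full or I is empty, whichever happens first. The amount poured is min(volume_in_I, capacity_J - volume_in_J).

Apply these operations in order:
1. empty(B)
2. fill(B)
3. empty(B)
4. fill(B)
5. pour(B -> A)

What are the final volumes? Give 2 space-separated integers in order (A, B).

Answer: 4 7

Derivation:
Step 1: empty(B) -> (A=0 B=0)
Step 2: fill(B) -> (A=0 B=11)
Step 3: empty(B) -> (A=0 B=0)
Step 4: fill(B) -> (A=0 B=11)
Step 5: pour(B -> A) -> (A=4 B=7)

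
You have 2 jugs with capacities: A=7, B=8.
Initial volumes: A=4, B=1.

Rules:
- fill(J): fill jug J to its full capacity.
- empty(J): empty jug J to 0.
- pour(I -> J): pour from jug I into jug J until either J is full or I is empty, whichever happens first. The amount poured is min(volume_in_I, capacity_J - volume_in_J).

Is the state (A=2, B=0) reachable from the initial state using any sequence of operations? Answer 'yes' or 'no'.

Answer: yes

Derivation:
BFS from (A=4, B=1):
  1. empty(A) -> (A=0 B=1)
  2. pour(B -> A) -> (A=1 B=0)
  3. fill(B) -> (A=1 B=8)
  4. pour(B -> A) -> (A=7 B=2)
  5. empty(A) -> (A=0 B=2)
  6. pour(B -> A) -> (A=2 B=0)
Target reached → yes.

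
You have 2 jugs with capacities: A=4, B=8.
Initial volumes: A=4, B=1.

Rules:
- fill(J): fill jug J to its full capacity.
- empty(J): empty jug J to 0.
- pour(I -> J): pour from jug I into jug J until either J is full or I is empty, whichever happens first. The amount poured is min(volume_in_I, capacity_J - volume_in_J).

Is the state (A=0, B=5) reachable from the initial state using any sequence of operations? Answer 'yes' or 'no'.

Answer: yes

Derivation:
BFS from (A=4, B=1):
  1. pour(A -> B) -> (A=0 B=5)
Target reached → yes.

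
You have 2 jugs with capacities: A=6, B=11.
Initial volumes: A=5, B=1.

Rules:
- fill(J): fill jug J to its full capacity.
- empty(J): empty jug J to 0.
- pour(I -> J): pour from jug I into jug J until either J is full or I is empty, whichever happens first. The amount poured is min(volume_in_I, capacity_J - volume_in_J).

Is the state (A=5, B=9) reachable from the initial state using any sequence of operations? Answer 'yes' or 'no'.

Answer: no

Derivation:
BFS explored all 35 reachable states.
Reachable set includes: (0,0), (0,1), (0,2), (0,3), (0,4), (0,5), (0,6), (0,7), (0,8), (0,9), (0,10), (0,11) ...
Target (A=5, B=9) not in reachable set → no.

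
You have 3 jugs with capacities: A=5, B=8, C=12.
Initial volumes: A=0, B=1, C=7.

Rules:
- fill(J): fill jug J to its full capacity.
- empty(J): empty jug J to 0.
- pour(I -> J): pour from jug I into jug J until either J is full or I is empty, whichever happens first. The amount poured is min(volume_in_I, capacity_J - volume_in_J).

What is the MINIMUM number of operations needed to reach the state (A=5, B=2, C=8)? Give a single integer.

Answer: 6

Derivation:
BFS from (A=0, B=1, C=7). One shortest path:
  1. pour(B -> A) -> (A=1 B=0 C=7)
  2. pour(C -> B) -> (A=1 B=7 C=0)
  3. fill(C) -> (A=1 B=7 C=12)
  4. pour(C -> A) -> (A=5 B=7 C=8)
  5. empty(A) -> (A=0 B=7 C=8)
  6. pour(B -> A) -> (A=5 B=2 C=8)
Reached target in 6 moves.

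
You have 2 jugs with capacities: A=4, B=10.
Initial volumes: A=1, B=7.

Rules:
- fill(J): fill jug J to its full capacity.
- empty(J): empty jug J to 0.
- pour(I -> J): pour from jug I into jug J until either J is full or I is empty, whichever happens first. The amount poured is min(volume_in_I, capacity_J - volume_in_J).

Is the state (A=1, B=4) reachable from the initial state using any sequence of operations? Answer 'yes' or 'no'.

BFS explored all 29 reachable states.
Reachable set includes: (0,0), (0,1), (0,2), (0,3), (0,4), (0,5), (0,6), (0,7), (0,8), (0,9), (0,10), (1,0) ...
Target (A=1, B=4) not in reachable set → no.

Answer: no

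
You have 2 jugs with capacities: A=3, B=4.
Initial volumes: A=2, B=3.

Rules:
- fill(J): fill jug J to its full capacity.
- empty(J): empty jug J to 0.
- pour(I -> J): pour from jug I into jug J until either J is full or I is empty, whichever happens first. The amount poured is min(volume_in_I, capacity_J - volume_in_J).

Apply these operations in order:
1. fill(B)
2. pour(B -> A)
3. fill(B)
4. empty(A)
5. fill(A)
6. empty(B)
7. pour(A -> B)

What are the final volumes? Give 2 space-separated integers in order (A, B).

Step 1: fill(B) -> (A=2 B=4)
Step 2: pour(B -> A) -> (A=3 B=3)
Step 3: fill(B) -> (A=3 B=4)
Step 4: empty(A) -> (A=0 B=4)
Step 5: fill(A) -> (A=3 B=4)
Step 6: empty(B) -> (A=3 B=0)
Step 7: pour(A -> B) -> (A=0 B=3)

Answer: 0 3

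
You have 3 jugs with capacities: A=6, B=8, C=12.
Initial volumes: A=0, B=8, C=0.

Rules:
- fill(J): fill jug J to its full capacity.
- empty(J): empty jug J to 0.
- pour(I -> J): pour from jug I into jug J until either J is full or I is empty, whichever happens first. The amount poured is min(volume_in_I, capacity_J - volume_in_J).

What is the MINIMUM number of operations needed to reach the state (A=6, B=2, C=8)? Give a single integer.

BFS from (A=0, B=8, C=0). One shortest path:
  1. pour(B -> C) -> (A=0 B=0 C=8)
  2. fill(B) -> (A=0 B=8 C=8)
  3. pour(B -> A) -> (A=6 B=2 C=8)
Reached target in 3 moves.

Answer: 3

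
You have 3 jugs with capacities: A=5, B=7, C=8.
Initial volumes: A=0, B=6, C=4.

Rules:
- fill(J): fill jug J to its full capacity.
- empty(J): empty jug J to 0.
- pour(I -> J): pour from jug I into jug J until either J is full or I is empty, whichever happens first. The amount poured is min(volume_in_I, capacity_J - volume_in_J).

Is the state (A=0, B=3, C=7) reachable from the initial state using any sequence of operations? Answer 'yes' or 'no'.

Answer: yes

Derivation:
BFS from (A=0, B=6, C=4):
  1. pour(C -> A) -> (A=4 B=6 C=0)
  2. pour(A -> B) -> (A=3 B=7 C=0)
  3. pour(B -> C) -> (A=3 B=0 C=7)
  4. pour(A -> B) -> (A=0 B=3 C=7)
Target reached → yes.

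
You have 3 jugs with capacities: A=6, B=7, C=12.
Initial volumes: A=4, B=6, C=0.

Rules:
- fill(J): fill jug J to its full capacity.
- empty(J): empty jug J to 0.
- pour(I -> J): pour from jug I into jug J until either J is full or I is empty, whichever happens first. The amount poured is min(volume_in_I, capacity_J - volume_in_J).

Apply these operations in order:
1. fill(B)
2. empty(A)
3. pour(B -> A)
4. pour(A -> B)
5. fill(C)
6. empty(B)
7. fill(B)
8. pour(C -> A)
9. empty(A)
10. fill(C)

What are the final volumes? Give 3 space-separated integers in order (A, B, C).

Answer: 0 7 12

Derivation:
Step 1: fill(B) -> (A=4 B=7 C=0)
Step 2: empty(A) -> (A=0 B=7 C=0)
Step 3: pour(B -> A) -> (A=6 B=1 C=0)
Step 4: pour(A -> B) -> (A=0 B=7 C=0)
Step 5: fill(C) -> (A=0 B=7 C=12)
Step 6: empty(B) -> (A=0 B=0 C=12)
Step 7: fill(B) -> (A=0 B=7 C=12)
Step 8: pour(C -> A) -> (A=6 B=7 C=6)
Step 9: empty(A) -> (A=0 B=7 C=6)
Step 10: fill(C) -> (A=0 B=7 C=12)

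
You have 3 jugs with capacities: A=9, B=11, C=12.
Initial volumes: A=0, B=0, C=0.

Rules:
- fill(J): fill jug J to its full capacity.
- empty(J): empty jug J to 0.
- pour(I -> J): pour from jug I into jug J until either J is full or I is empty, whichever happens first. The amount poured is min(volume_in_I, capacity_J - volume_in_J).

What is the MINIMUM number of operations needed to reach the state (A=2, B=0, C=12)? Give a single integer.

BFS from (A=0, B=0, C=0). One shortest path:
  1. fill(B) -> (A=0 B=11 C=0)
  2. fill(C) -> (A=0 B=11 C=12)
  3. pour(B -> A) -> (A=9 B=2 C=12)
  4. empty(A) -> (A=0 B=2 C=12)
  5. pour(B -> A) -> (A=2 B=0 C=12)
Reached target in 5 moves.

Answer: 5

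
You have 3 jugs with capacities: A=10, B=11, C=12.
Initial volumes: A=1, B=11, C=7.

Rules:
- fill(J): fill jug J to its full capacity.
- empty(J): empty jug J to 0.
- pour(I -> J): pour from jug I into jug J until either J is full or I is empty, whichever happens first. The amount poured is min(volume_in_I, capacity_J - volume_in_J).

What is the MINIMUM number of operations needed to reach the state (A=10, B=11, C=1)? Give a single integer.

BFS from (A=1, B=11, C=7). One shortest path:
  1. empty(C) -> (A=1 B=11 C=0)
  2. pour(A -> C) -> (A=0 B=11 C=1)
  3. fill(A) -> (A=10 B=11 C=1)
Reached target in 3 moves.

Answer: 3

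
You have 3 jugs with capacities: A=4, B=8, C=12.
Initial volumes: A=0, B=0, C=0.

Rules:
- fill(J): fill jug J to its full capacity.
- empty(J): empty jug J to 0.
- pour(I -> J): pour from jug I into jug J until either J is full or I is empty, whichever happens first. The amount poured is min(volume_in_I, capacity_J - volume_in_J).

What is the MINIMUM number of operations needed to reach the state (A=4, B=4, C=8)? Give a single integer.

Answer: 4

Derivation:
BFS from (A=0, B=0, C=0). One shortest path:
  1. fill(A) -> (A=4 B=0 C=0)
  2. fill(C) -> (A=4 B=0 C=12)
  3. pour(A -> B) -> (A=0 B=4 C=12)
  4. pour(C -> A) -> (A=4 B=4 C=8)
Reached target in 4 moves.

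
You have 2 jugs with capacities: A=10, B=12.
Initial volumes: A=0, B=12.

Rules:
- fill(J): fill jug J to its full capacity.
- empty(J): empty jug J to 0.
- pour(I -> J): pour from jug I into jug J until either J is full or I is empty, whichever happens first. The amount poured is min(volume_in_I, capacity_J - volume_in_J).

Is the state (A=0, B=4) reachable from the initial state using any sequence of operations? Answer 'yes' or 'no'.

Answer: yes

Derivation:
BFS from (A=0, B=12):
  1. pour(B -> A) -> (A=10 B=2)
  2. empty(A) -> (A=0 B=2)
  3. pour(B -> A) -> (A=2 B=0)
  4. fill(B) -> (A=2 B=12)
  5. pour(B -> A) -> (A=10 B=4)
  6. empty(A) -> (A=0 B=4)
Target reached → yes.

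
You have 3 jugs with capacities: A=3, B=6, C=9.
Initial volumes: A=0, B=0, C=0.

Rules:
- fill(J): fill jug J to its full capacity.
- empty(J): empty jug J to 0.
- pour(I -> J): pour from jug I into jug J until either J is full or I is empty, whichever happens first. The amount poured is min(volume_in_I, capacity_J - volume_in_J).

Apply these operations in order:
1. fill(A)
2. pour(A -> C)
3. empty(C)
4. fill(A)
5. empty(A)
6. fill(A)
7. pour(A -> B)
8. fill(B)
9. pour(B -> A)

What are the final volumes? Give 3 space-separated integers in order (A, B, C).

Answer: 3 3 0

Derivation:
Step 1: fill(A) -> (A=3 B=0 C=0)
Step 2: pour(A -> C) -> (A=0 B=0 C=3)
Step 3: empty(C) -> (A=0 B=0 C=0)
Step 4: fill(A) -> (A=3 B=0 C=0)
Step 5: empty(A) -> (A=0 B=0 C=0)
Step 6: fill(A) -> (A=3 B=0 C=0)
Step 7: pour(A -> B) -> (A=0 B=3 C=0)
Step 8: fill(B) -> (A=0 B=6 C=0)
Step 9: pour(B -> A) -> (A=3 B=3 C=0)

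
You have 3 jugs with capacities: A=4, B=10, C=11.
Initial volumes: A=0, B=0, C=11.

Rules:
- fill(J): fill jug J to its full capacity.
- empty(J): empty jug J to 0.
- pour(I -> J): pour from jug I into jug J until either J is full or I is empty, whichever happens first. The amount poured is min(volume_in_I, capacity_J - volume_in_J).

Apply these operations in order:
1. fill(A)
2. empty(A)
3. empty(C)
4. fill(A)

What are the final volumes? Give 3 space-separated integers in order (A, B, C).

Step 1: fill(A) -> (A=4 B=0 C=11)
Step 2: empty(A) -> (A=0 B=0 C=11)
Step 3: empty(C) -> (A=0 B=0 C=0)
Step 4: fill(A) -> (A=4 B=0 C=0)

Answer: 4 0 0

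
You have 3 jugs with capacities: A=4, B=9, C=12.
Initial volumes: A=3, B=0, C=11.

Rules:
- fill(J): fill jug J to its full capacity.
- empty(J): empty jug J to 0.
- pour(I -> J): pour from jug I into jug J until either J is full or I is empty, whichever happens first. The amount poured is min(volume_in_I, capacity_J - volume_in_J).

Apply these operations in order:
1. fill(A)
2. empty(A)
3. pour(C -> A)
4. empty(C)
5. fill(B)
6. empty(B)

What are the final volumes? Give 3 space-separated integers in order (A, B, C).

Step 1: fill(A) -> (A=4 B=0 C=11)
Step 2: empty(A) -> (A=0 B=0 C=11)
Step 3: pour(C -> A) -> (A=4 B=0 C=7)
Step 4: empty(C) -> (A=4 B=0 C=0)
Step 5: fill(B) -> (A=4 B=9 C=0)
Step 6: empty(B) -> (A=4 B=0 C=0)

Answer: 4 0 0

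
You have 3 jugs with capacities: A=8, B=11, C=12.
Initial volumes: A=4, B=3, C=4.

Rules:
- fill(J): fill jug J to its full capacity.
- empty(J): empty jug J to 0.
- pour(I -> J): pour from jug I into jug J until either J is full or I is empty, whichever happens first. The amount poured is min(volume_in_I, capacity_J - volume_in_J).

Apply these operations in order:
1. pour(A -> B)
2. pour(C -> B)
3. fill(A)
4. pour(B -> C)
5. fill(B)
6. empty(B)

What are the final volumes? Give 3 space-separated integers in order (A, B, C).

Answer: 8 0 11

Derivation:
Step 1: pour(A -> B) -> (A=0 B=7 C=4)
Step 2: pour(C -> B) -> (A=0 B=11 C=0)
Step 3: fill(A) -> (A=8 B=11 C=0)
Step 4: pour(B -> C) -> (A=8 B=0 C=11)
Step 5: fill(B) -> (A=8 B=11 C=11)
Step 6: empty(B) -> (A=8 B=0 C=11)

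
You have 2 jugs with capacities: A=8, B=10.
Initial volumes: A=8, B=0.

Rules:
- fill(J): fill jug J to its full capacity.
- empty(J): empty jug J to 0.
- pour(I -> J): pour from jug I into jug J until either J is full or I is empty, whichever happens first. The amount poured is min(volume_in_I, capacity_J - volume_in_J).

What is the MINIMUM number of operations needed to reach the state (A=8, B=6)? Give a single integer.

BFS from (A=8, B=0). One shortest path:
  1. pour(A -> B) -> (A=0 B=8)
  2. fill(A) -> (A=8 B=8)
  3. pour(A -> B) -> (A=6 B=10)
  4. empty(B) -> (A=6 B=0)
  5. pour(A -> B) -> (A=0 B=6)
  6. fill(A) -> (A=8 B=6)
Reached target in 6 moves.

Answer: 6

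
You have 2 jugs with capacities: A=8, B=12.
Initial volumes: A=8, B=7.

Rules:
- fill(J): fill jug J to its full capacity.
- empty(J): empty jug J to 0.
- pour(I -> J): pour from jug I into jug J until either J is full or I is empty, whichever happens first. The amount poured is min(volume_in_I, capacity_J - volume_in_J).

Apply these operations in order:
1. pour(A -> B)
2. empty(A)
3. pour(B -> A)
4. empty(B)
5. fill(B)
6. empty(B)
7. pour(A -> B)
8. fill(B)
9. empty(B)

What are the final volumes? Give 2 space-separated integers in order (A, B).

Answer: 0 0

Derivation:
Step 1: pour(A -> B) -> (A=3 B=12)
Step 2: empty(A) -> (A=0 B=12)
Step 3: pour(B -> A) -> (A=8 B=4)
Step 4: empty(B) -> (A=8 B=0)
Step 5: fill(B) -> (A=8 B=12)
Step 6: empty(B) -> (A=8 B=0)
Step 7: pour(A -> B) -> (A=0 B=8)
Step 8: fill(B) -> (A=0 B=12)
Step 9: empty(B) -> (A=0 B=0)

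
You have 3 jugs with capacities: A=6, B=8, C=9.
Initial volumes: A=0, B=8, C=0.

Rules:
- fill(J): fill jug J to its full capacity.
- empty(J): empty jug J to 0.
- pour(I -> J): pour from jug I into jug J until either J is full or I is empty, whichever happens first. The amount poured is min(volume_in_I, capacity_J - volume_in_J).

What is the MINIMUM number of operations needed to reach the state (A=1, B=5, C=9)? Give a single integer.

BFS from (A=0, B=8, C=0). One shortest path:
  1. fill(A) -> (A=6 B=8 C=0)
  2. pour(B -> C) -> (A=6 B=0 C=8)
  3. pour(A -> C) -> (A=5 B=0 C=9)
  4. pour(C -> B) -> (A=5 B=8 C=1)
  5. empty(B) -> (A=5 B=0 C=1)
  6. pour(A -> B) -> (A=0 B=5 C=1)
  7. pour(C -> A) -> (A=1 B=5 C=0)
  8. fill(C) -> (A=1 B=5 C=9)
Reached target in 8 moves.

Answer: 8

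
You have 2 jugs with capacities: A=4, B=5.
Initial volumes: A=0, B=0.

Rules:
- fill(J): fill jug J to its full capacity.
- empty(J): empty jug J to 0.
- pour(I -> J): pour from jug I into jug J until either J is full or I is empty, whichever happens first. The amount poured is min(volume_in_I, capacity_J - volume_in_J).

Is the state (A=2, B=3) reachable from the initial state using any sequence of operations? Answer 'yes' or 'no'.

Answer: no

Derivation:
BFS explored all 18 reachable states.
Reachable set includes: (0,0), (0,1), (0,2), (0,3), (0,4), (0,5), (1,0), (1,5), (2,0), (2,5), (3,0), (3,5) ...
Target (A=2, B=3) not in reachable set → no.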